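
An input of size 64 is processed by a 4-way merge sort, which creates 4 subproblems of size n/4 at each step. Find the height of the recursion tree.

For divide and conquer with division factor 4:

Problem sizes at each level:
Level 0: 64
Level 1: 16
Level 2: 4
Level 3: 1

The root is level 0 and the size-1 base case is level 3 (the tree spans levels 0 through 3, i.e. 4 levels counting the root), so the depth is the number of divisions: log_4(64) = 3

The recursion tree depth is log_4(64) = 3. At each level, the problem size is divided by 4, so it takes 3 divisions to reduce to a base case of size 1. The algorithm makes 4 recursive calls at each level.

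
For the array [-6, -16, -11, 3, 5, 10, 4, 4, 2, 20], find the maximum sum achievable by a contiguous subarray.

Using Kadane's algorithm on [-6, -16, -11, 3, 5, 10, 4, 4, 2, 20]:

Scanning through the array:
Position 1 (value -16): max_ending_here = -16, max_so_far = -6
Position 2 (value -11): max_ending_here = -11, max_so_far = -6
Position 3 (value 3): max_ending_here = 3, max_so_far = 3
Position 4 (value 5): max_ending_here = 8, max_so_far = 8
Position 5 (value 10): max_ending_here = 18, max_so_far = 18
Position 6 (value 4): max_ending_here = 22, max_so_far = 22
Position 7 (value 4): max_ending_here = 26, max_so_far = 26
Position 8 (value 2): max_ending_here = 28, max_so_far = 28
Position 9 (value 20): max_ending_here = 48, max_so_far = 48

Maximum subarray: [3, 5, 10, 4, 4, 2, 20]
Maximum sum: 48

The maximum subarray is [3, 5, 10, 4, 4, 2, 20] with sum 48. This subarray runs from index 3 to index 9.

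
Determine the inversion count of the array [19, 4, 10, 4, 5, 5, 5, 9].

Finding inversions in [19, 4, 10, 4, 5, 5, 5, 9]:

(0, 1): arr[0]=19 > arr[1]=4
(0, 2): arr[0]=19 > arr[2]=10
(0, 3): arr[0]=19 > arr[3]=4
(0, 4): arr[0]=19 > arr[4]=5
(0, 5): arr[0]=19 > arr[5]=5
(0, 6): arr[0]=19 > arr[6]=5
(0, 7): arr[0]=19 > arr[7]=9
(2, 3): arr[2]=10 > arr[3]=4
(2, 4): arr[2]=10 > arr[4]=5
(2, 5): arr[2]=10 > arr[5]=5
(2, 6): arr[2]=10 > arr[6]=5
(2, 7): arr[2]=10 > arr[7]=9

Total inversions: 12

The array has 12 inversion(s): (0,1), (0,2), (0,3), (0,4), (0,5), (0,6), (0,7), (2,3), (2,4), (2,5), (2,6), (2,7). Each pair (i,j) satisfies i < j and arr[i] > arr[j].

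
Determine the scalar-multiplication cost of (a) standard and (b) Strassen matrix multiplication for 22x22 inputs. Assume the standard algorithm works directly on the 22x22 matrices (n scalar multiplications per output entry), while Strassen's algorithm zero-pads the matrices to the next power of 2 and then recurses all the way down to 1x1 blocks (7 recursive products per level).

Matrix multiplication for 22x22 matrices:

Strassen's algorithm requires power-of-2 dimensions. Pad 22x22 to 32x32 (next power of 2).

Standard algorithm: 22^3 = 10648 multiplications
Strassen's algorithm: 7^(log2(32)) = 7^5 = 16807 multiplications
Difference: 10648 - 16807 = -6159 (Strassen uses MORE here due to padding overhead — for small or just-over-power-of-2 n, padding can outweigh the per-level savings)

Standard: 10648 multiplications (22^3). Strassen: 16807 multiplications (7^5, after padding to 32x32). Strassen reduces 8 recursive multiplications to 7 at each level.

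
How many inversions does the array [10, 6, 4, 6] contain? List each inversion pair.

Finding inversions in [10, 6, 4, 6]:

(0, 1): arr[0]=10 > arr[1]=6
(0, 2): arr[0]=10 > arr[2]=4
(0, 3): arr[0]=10 > arr[3]=6
(1, 2): arr[1]=6 > arr[2]=4

Total inversions: 4

The array has 4 inversion(s): (0,1), (0,2), (0,3), (1,2). Each pair (i,j) satisfies i < j and arr[i] > arr[j].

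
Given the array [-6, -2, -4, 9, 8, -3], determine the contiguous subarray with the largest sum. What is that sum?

Using Kadane's algorithm on [-6, -2, -4, 9, 8, -3]:

Scanning through the array:
Position 1 (value -2): max_ending_here = -2, max_so_far = -2
Position 2 (value -4): max_ending_here = -4, max_so_far = -2
Position 3 (value 9): max_ending_here = 9, max_so_far = 9
Position 4 (value 8): max_ending_here = 17, max_so_far = 17
Position 5 (value -3): max_ending_here = 14, max_so_far = 17

Maximum subarray: [9, 8]
Maximum sum: 17

The maximum subarray is [9, 8] with sum 17. This subarray runs from index 3 to index 4.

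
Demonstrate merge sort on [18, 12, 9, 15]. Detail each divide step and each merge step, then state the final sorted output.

Merge sort trace:

Split: [18, 12, 9, 15] -> [18, 12] and [9, 15]
  Split: [18, 12] -> [18] and [12]
  Merge: [18] + [12] -> [12, 18]
  Split: [9, 15] -> [9] and [15]
  Merge: [9] + [15] -> [9, 15]
Merge: [12, 18] + [9, 15] -> [9, 12, 15, 18]

Final sorted array: [9, 12, 15, 18]

The merge sort proceeds by recursively splitting the array and merging sorted halves.
After all merges, the sorted array is [9, 12, 15, 18].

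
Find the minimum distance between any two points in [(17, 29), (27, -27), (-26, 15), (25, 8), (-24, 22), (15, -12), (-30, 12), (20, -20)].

Computing all pairwise distances among 8 points:

d((17, 29), (27, -27)) = 56.8859
d((17, 29), (-26, 15)) = 45.2217
d((17, 29), (25, 8)) = 22.4722
d((17, 29), (-24, 22)) = 41.5933
d((17, 29), (15, -12)) = 41.0488
d((17, 29), (-30, 12)) = 49.98
d((17, 29), (20, -20)) = 49.0918
d((27, -27), (-26, 15)) = 67.624
d((27, -27), (25, 8)) = 35.0571
d((27, -27), (-24, 22)) = 70.7248
d((27, -27), (15, -12)) = 19.2094
d((27, -27), (-30, 12)) = 69.0652
d((27, -27), (20, -20)) = 9.8995
d((-26, 15), (25, 8)) = 51.4782
d((-26, 15), (-24, 22)) = 7.2801
d((-26, 15), (15, -12)) = 49.0918
d((-26, 15), (-30, 12)) = 5.0 <-- minimum
d((-26, 15), (20, -20)) = 57.8014
d((25, 8), (-24, 22)) = 50.9608
d((25, 8), (15, -12)) = 22.3607
d((25, 8), (-30, 12)) = 55.1453
d((25, 8), (20, -20)) = 28.4429
d((-24, 22), (15, -12)) = 51.7397
d((-24, 22), (-30, 12)) = 11.6619
d((-24, 22), (20, -20)) = 60.8276
d((15, -12), (-30, 12)) = 51.0
d((15, -12), (20, -20)) = 9.434
d((-30, 12), (20, -20)) = 59.3633

Closest pair: (-26, 15) and (-30, 12) with distance 5.0

The closest pair is (-26, 15) and (-30, 12) with Euclidean distance 5.0. For 8 points, brute-force pairwise comparison is shown above. For large n, the divide-and-conquer algorithm (sort by x, recurse on halves, check the dividing strip) achieves O(n log n).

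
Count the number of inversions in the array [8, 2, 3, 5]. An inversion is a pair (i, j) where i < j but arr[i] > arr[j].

Finding inversions in [8, 2, 3, 5]:

(0, 1): arr[0]=8 > arr[1]=2
(0, 2): arr[0]=8 > arr[2]=3
(0, 3): arr[0]=8 > arr[3]=5

Total inversions: 3

The array has 3 inversion(s): (0,1), (0,2), (0,3). Each pair (i,j) satisfies i < j and arr[i] > arr[j].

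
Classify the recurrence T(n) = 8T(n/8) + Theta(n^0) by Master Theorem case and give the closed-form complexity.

Master Theorem for T(n) = 8T(n/8) + O(n^0):

a = 8, b = 8, c = 0
log_b(a) = log_8(8) = 1.0000

Case 1: c = 0 < log_8(8) = 1.0000
T(n) = O(n^(log_8 8)) = O(n)

For T(n) = 8T(n/8) + O(n^0): log_8(8) = 1.0000. This is Case 1 of the Master Theorem (c < log_b(a), work dominated by leaves), giving O(n).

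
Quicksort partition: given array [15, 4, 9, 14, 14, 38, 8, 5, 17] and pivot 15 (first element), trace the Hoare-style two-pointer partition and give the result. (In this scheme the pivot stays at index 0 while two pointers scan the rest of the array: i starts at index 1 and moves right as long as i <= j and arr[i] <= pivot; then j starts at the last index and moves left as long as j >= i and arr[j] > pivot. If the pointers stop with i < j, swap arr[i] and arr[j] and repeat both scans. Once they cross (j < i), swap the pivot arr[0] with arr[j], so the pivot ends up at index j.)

Hoare-style two-pointer partition with pivot = 15:

Initial array: [15, 4, 9, 14, 14, 38, 8, 5, 17]

Pointers start at i = 1, j = 8.
i stops at index 5 (arr[5]=38 > 15), j stops at index 7 (arr[7]=5 <= 15): swap arr[5] and arr[7], array becomes [15, 4, 9, 14, 14, 5, 8, 38, 17]
i ends at 7, j ends at 6: the pointers have crossed (j < i), so scanning stops.

Swap pivot arr[0] with arr[6] to place pivot at position 6: [8, 4, 9, 14, 14, 5, 15, 38, 17]
Pivot position: 6

After partitioning with pivot 15, the array becomes [8, 4, 9, 14, 14, 5, 15, 38, 17]. The pivot is placed at index 6. All elements to the left of the pivot are <= 15, and all elements to the right are > 15.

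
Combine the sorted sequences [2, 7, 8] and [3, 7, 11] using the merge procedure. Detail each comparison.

Merging process:

Compare 2 vs 3: take 2 from left. Merged: [2]
Compare 7 vs 3: take 3 from right. Merged: [2, 3]
Compare 7 vs 7: take 7 from left. Merged: [2, 3, 7]
Compare 8 vs 7: take 7 from right. Merged: [2, 3, 7, 7]
Compare 8 vs 11: take 8 from left. Merged: [2, 3, 7, 7, 8]
Append remaining from right: [11]. Merged: [2, 3, 7, 7, 8, 11]

Final merged array: [2, 3, 7, 7, 8, 11]
Total comparisons: 5

The merged array is [2, 3, 7, 7, 8, 11], requiring 5 comparisons. The merge step runs in O(n) time where n is the total number of elements.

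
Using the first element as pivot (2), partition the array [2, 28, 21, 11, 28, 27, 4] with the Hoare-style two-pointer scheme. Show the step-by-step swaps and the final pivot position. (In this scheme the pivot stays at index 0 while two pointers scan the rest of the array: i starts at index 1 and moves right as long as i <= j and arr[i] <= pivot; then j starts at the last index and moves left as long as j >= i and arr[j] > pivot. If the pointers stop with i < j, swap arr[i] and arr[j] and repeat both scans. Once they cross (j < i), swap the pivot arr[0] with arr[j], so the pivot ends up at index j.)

Hoare-style two-pointer partition with pivot = 2:

Initial array: [2, 28, 21, 11, 28, 27, 4]

Pointers start at i = 1, j = 6.
i ends at 1, j ends at 0: the pointers have crossed (j < i), so scanning stops.

j = 0, so swapping arr[0] with arr[j] leaves the pivot at position 0: [2, 28, 21, 11, 28, 27, 4]
Pivot position: 0

After partitioning with pivot 2, the array becomes [2, 28, 21, 11, 28, 27, 4]. The pivot is placed at index 0. All elements to the left of the pivot are <= 2, and all elements to the right are > 2.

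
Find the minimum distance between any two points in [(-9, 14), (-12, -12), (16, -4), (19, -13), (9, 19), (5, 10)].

Computing all pairwise distances among 6 points:

d((-9, 14), (-12, -12)) = 26.1725
d((-9, 14), (16, -4)) = 30.8058
d((-9, 14), (19, -13)) = 38.8973
d((-9, 14), (9, 19)) = 18.6815
d((-9, 14), (5, 10)) = 14.5602
d((-12, -12), (16, -4)) = 29.1204
d((-12, -12), (19, -13)) = 31.0161
d((-12, -12), (9, 19)) = 37.4433
d((-12, -12), (5, 10)) = 27.8029
d((16, -4), (19, -13)) = 9.4868 <-- minimum
d((16, -4), (9, 19)) = 24.0416
d((16, -4), (5, 10)) = 17.8045
d((19, -13), (9, 19)) = 33.5261
d((19, -13), (5, 10)) = 26.9258
d((9, 19), (5, 10)) = 9.8489

Closest pair: (16, -4) and (19, -13) with distance 9.4868

The closest pair is (16, -4) and (19, -13) with Euclidean distance 9.4868. For 6 points, brute-force pairwise comparison is shown above. For large n, the divide-and-conquer algorithm (sort by x, recurse on halves, check the dividing strip) achieves O(n log n).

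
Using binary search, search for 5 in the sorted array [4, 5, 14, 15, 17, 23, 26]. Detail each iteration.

Binary search for 5 in [4, 5, 14, 15, 17, 23, 26]:

lo=0, hi=6, mid=3, arr[mid]=15 -> 15 > 5, search left half
lo=0, hi=2, mid=1, arr[mid]=5 -> Found target at index 1!

Binary search finds 5 at index 1 after 2 comparisons. The search repeatedly halves the search space by comparing with the middle element.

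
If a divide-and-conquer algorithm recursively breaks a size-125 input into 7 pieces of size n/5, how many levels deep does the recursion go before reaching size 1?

For divide and conquer with division factor 5:

Problem sizes at each level:
Level 0: 125
Level 1: 25
Level 2: 5
Level 3: 1

The root is level 0 and the size-1 base case is level 3 (the tree spans levels 0 through 3, i.e. 4 levels counting the root), so the depth is the number of divisions: log_5(125) = 3

The recursion tree depth is log_5(125) = 3. At each level, the problem size is divided by 5, so it takes 3 divisions to reduce to a base case of size 1. The algorithm makes 7 recursive calls at each level.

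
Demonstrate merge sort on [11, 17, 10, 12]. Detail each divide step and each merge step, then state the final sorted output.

Merge sort trace:

Split: [11, 17, 10, 12] -> [11, 17] and [10, 12]
  Split: [11, 17] -> [11] and [17]
  Merge: [11] + [17] -> [11, 17]
  Split: [10, 12] -> [10] and [12]
  Merge: [10] + [12] -> [10, 12]
Merge: [11, 17] + [10, 12] -> [10, 11, 12, 17]

Final sorted array: [10, 11, 12, 17]

The merge sort proceeds by recursively splitting the array and merging sorted halves.
After all merges, the sorted array is [10, 11, 12, 17].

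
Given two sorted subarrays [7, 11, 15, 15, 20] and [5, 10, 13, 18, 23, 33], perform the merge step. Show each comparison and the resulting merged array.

Merging process:

Compare 7 vs 5: take 5 from right. Merged: [5]
Compare 7 vs 10: take 7 from left. Merged: [5, 7]
Compare 11 vs 10: take 10 from right. Merged: [5, 7, 10]
Compare 11 vs 13: take 11 from left. Merged: [5, 7, 10, 11]
Compare 15 vs 13: take 13 from right. Merged: [5, 7, 10, 11, 13]
Compare 15 vs 18: take 15 from left. Merged: [5, 7, 10, 11, 13, 15]
Compare 15 vs 18: take 15 from left. Merged: [5, 7, 10, 11, 13, 15, 15]
Compare 20 vs 18: take 18 from right. Merged: [5, 7, 10, 11, 13, 15, 15, 18]
Compare 20 vs 23: take 20 from left. Merged: [5, 7, 10, 11, 13, 15, 15, 18, 20]
Append remaining from right: [23, 33]. Merged: [5, 7, 10, 11, 13, 15, 15, 18, 20, 23, 33]

Final merged array: [5, 7, 10, 11, 13, 15, 15, 18, 20, 23, 33]
Total comparisons: 9

The merged array is [5, 7, 10, 11, 13, 15, 15, 18, 20, 23, 33], requiring 9 comparisons. The merge step runs in O(n) time where n is the total number of elements.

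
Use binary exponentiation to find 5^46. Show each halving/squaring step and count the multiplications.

Computing 5^46 by squaring (build up from 5^1; each line after the first costs one multiplication):

5^1 = 5
5^2 = (5^1)^2 = 5^2 = 25
5^4 = (5^2)^2 = 25^2 = 625
5^5 = 5 * 5^4 = 5 * 625 = 3125
5^10 = (5^5)^2 = 3125^2 = 9765625
5^11 = 5 * 5^10 = 5 * 9765625 = 48828125
5^22 = (5^11)^2 = 48828125^2 = 2384185791015625
5^23 = 5 * 5^22 = 5 * 2384185791015625 = 11920928955078125
5^46 = (5^23)^2 = 11920928955078125^2 = 142108547152020037174224853515625

Result: 142108547152020037174224853515625
Multiplications needed: 8 (8 lines after 5^1)

5^46 = 142108547152020037174224853515625. Using exponentiation by squaring, this requires 8 multiplications. The key idea: if the exponent is even, square the half-power; if odd, multiply by the base once.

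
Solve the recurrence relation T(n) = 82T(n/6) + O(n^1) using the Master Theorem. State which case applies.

Master Theorem for T(n) = 82T(n/6) + O(n^1):

a = 82, b = 6, c = 1
log_b(a) = log_6(82) = 2.4594

Case 1: c = 1 < log_6(82) = 2.4594
T(n) = O(n^(log_6 82))

For T(n) = 82T(n/6) + O(n^1): log_6(82) = 2.4594. This is Case 1 of the Master Theorem (c < log_b(a), work dominated by leaves), giving O(n^(log_6 82)).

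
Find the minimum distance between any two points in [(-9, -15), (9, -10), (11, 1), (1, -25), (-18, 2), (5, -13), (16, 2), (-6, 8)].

Computing all pairwise distances among 8 points:

d((-9, -15), (9, -10)) = 18.6815
d((-9, -15), (11, 1)) = 25.6125
d((-9, -15), (1, -25)) = 14.1421
d((-9, -15), (-18, 2)) = 19.2354
d((-9, -15), (5, -13)) = 14.1421
d((-9, -15), (16, 2)) = 30.2324
d((-9, -15), (-6, 8)) = 23.1948
d((9, -10), (11, 1)) = 11.1803
d((9, -10), (1, -25)) = 17.0
d((9, -10), (-18, 2)) = 29.5466
d((9, -10), (5, -13)) = 5.0 <-- minimum
d((9, -10), (16, 2)) = 13.8924
d((9, -10), (-6, 8)) = 23.4307
d((11, 1), (1, -25)) = 27.8568
d((11, 1), (-18, 2)) = 29.0172
d((11, 1), (5, -13)) = 15.2315
d((11, 1), (16, 2)) = 5.099
d((11, 1), (-6, 8)) = 18.3848
d((1, -25), (-18, 2)) = 33.0151
d((1, -25), (5, -13)) = 12.6491
d((1, -25), (16, 2)) = 30.8869
d((1, -25), (-6, 8)) = 33.7343
d((-18, 2), (5, -13)) = 27.4591
d((-18, 2), (16, 2)) = 34.0
d((-18, 2), (-6, 8)) = 13.4164
d((5, -13), (16, 2)) = 18.6011
d((5, -13), (-6, 8)) = 23.7065
d((16, 2), (-6, 8)) = 22.8035

Closest pair: (9, -10) and (5, -13) with distance 5.0

The closest pair is (9, -10) and (5, -13) with Euclidean distance 5.0. For 8 points, brute-force pairwise comparison is shown above. For large n, the divide-and-conquer algorithm (sort by x, recurse on halves, check the dividing strip) achieves O(n log n).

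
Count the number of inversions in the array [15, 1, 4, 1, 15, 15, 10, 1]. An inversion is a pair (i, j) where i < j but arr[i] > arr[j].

Finding inversions in [15, 1, 4, 1, 15, 15, 10, 1]:

(0, 1): arr[0]=15 > arr[1]=1
(0, 2): arr[0]=15 > arr[2]=4
(0, 3): arr[0]=15 > arr[3]=1
(0, 6): arr[0]=15 > arr[6]=10
(0, 7): arr[0]=15 > arr[7]=1
(2, 3): arr[2]=4 > arr[3]=1
(2, 7): arr[2]=4 > arr[7]=1
(4, 6): arr[4]=15 > arr[6]=10
(4, 7): arr[4]=15 > arr[7]=1
(5, 6): arr[5]=15 > arr[6]=10
(5, 7): arr[5]=15 > arr[7]=1
(6, 7): arr[6]=10 > arr[7]=1

Total inversions: 12

The array has 12 inversion(s): (0,1), (0,2), (0,3), (0,6), (0,7), (2,3), (2,7), (4,6), (4,7), (5,6), (5,7), (6,7). Each pair (i,j) satisfies i < j and arr[i] > arr[j].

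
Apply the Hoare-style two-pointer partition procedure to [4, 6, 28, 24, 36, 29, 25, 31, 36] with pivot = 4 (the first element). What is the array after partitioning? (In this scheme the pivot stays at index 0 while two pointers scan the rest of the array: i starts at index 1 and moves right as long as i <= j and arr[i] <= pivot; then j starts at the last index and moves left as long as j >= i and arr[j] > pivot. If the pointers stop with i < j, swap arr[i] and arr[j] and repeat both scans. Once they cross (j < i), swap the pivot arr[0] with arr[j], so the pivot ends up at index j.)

Hoare-style two-pointer partition with pivot = 4:

Initial array: [4, 6, 28, 24, 36, 29, 25, 31, 36]

Pointers start at i = 1, j = 8.
i ends at 1, j ends at 0: the pointers have crossed (j < i), so scanning stops.

j = 0, so swapping arr[0] with arr[j] leaves the pivot at position 0: [4, 6, 28, 24, 36, 29, 25, 31, 36]
Pivot position: 0

After partitioning with pivot 4, the array becomes [4, 6, 28, 24, 36, 29, 25, 31, 36]. The pivot is placed at index 0. All elements to the left of the pivot are <= 4, and all elements to the right are > 4.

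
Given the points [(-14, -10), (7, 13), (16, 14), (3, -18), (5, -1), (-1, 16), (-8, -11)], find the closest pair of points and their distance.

Computing all pairwise distances among 7 points:

d((-14, -10), (7, 13)) = 31.1448
d((-14, -10), (16, 14)) = 38.4187
d((-14, -10), (3, -18)) = 18.7883
d((-14, -10), (5, -1)) = 21.0238
d((-14, -10), (-1, 16)) = 29.0689
d((-14, -10), (-8, -11)) = 6.0828 <-- minimum
d((7, 13), (16, 14)) = 9.0554
d((7, 13), (3, -18)) = 31.257
d((7, 13), (5, -1)) = 14.1421
d((7, 13), (-1, 16)) = 8.544
d((7, 13), (-8, -11)) = 28.3019
d((16, 14), (3, -18)) = 34.5398
d((16, 14), (5, -1)) = 18.6011
d((16, 14), (-1, 16)) = 17.1172
d((16, 14), (-8, -11)) = 34.6554
d((3, -18), (5, -1)) = 17.1172
d((3, -18), (-1, 16)) = 34.2345
d((3, -18), (-8, -11)) = 13.0384
d((5, -1), (-1, 16)) = 18.0278
d((5, -1), (-8, -11)) = 16.4012
d((-1, 16), (-8, -11)) = 27.8927

Closest pair: (-14, -10) and (-8, -11) with distance 6.0828

The closest pair is (-14, -10) and (-8, -11) with Euclidean distance 6.0828. For 7 points, brute-force pairwise comparison is shown above. For large n, the divide-and-conquer algorithm (sort by x, recurse on halves, check the dividing strip) achieves O(n log n).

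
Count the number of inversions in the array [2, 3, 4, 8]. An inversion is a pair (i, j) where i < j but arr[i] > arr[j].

Finding inversions in [2, 3, 4, 8]:


Total inversions: 0

The array has 0 inversions. It is already sorted.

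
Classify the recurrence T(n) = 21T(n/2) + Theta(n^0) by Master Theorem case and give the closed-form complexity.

Master Theorem for T(n) = 21T(n/2) + O(n^0):

a = 21, b = 2, c = 0
log_b(a) = log_2(21) = 4.3923

Case 1: c = 0 < log_2(21) = 4.3923
T(n) = O(n^(log_2 21))

For T(n) = 21T(n/2) + O(n^0): log_2(21) = 4.3923. This is Case 1 of the Master Theorem (c < log_b(a), work dominated by leaves), giving O(n^(log_2 21)).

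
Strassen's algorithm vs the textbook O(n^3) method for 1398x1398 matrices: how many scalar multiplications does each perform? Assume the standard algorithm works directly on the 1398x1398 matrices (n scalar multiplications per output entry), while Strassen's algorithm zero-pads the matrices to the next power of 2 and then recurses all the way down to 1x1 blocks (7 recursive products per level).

Matrix multiplication for 1398x1398 matrices:

Strassen's algorithm requires power-of-2 dimensions. Pad 1398x1398 to 2048x2048 (next power of 2).

Standard algorithm: 1398^3 = 2732256792 multiplications
Strassen's algorithm: 7^(log2(2048)) = 7^11 = 1977326743 multiplications
Savings: 2732256792 - 1977326743 = 754930049 multiplications

Standard: 2732256792 multiplications (1398^3). Strassen: 1977326743 multiplications (7^11, after padding to 2048x2048). Strassen reduces 8 recursive multiplications to 7 at each level.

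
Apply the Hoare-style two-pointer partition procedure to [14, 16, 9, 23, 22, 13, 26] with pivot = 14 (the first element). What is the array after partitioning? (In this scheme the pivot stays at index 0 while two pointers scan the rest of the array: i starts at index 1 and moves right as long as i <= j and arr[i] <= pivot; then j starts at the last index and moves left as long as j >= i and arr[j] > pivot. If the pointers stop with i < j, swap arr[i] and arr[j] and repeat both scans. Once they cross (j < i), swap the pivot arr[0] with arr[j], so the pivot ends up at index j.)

Hoare-style two-pointer partition with pivot = 14:

Initial array: [14, 16, 9, 23, 22, 13, 26]

Pointers start at i = 1, j = 6.
i stops at index 1 (arr[1]=16 > 14), j stops at index 5 (arr[5]=13 <= 14): swap arr[1] and arr[5], array becomes [14, 13, 9, 23, 22, 16, 26]
i ends at 3, j ends at 2: the pointers have crossed (j < i), so scanning stops.

Swap pivot arr[0] with arr[2] to place pivot at position 2: [9, 13, 14, 23, 22, 16, 26]
Pivot position: 2

After partitioning with pivot 14, the array becomes [9, 13, 14, 23, 22, 16, 26]. The pivot is placed at index 2. All elements to the left of the pivot are <= 14, and all elements to the right are > 14.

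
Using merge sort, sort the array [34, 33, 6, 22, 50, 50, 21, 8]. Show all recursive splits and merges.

Merge sort trace:

Split: [34, 33, 6, 22, 50, 50, 21, 8] -> [34, 33, 6, 22] and [50, 50, 21, 8]
  Split: [34, 33, 6, 22] -> [34, 33] and [6, 22]
    Split: [34, 33] -> [34] and [33]
    Merge: [34] + [33] -> [33, 34]
    Split: [6, 22] -> [6] and [22]
    Merge: [6] + [22] -> [6, 22]
  Merge: [33, 34] + [6, 22] -> [6, 22, 33, 34]
  Split: [50, 50, 21, 8] -> [50, 50] and [21, 8]
    Split: [50, 50] -> [50] and [50]
    Merge: [50] + [50] -> [50, 50]
    Split: [21, 8] -> [21] and [8]
    Merge: [21] + [8] -> [8, 21]
  Merge: [50, 50] + [8, 21] -> [8, 21, 50, 50]
Merge: [6, 22, 33, 34] + [8, 21, 50, 50] -> [6, 8, 21, 22, 33, 34, 50, 50]

Final sorted array: [6, 8, 21, 22, 33, 34, 50, 50]

The merge sort proceeds by recursively splitting the array and merging sorted halves.
After all merges, the sorted array is [6, 8, 21, 22, 33, 34, 50, 50].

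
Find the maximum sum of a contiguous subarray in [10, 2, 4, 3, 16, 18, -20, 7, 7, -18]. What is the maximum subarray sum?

Using Kadane's algorithm on [10, 2, 4, 3, 16, 18, -20, 7, 7, -18]:

Scanning through the array:
Position 1 (value 2): max_ending_here = 12, max_so_far = 12
Position 2 (value 4): max_ending_here = 16, max_so_far = 16
Position 3 (value 3): max_ending_here = 19, max_so_far = 19
Position 4 (value 16): max_ending_here = 35, max_so_far = 35
Position 5 (value 18): max_ending_here = 53, max_so_far = 53
Position 6 (value -20): max_ending_here = 33, max_so_far = 53
Position 7 (value 7): max_ending_here = 40, max_so_far = 53
Position 8 (value 7): max_ending_here = 47, max_so_far = 53
Position 9 (value -18): max_ending_here = 29, max_so_far = 53

Maximum subarray: [10, 2, 4, 3, 16, 18]
Maximum sum: 53

The maximum subarray is [10, 2, 4, 3, 16, 18] with sum 53. This subarray runs from index 0 to index 5.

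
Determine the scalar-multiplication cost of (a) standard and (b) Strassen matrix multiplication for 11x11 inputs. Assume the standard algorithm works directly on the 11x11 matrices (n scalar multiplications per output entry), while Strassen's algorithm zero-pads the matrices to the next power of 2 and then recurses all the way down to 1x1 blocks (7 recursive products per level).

Matrix multiplication for 11x11 matrices:

Strassen's algorithm requires power-of-2 dimensions. Pad 11x11 to 16x16 (next power of 2).

Standard algorithm: 11^3 = 1331 multiplications
Strassen's algorithm: 7^(log2(16)) = 7^4 = 2401 multiplications
Difference: 1331 - 2401 = -1070 (Strassen uses MORE here due to padding overhead — for small or just-over-power-of-2 n, padding can outweigh the per-level savings)

Standard: 1331 multiplications (11^3). Strassen: 2401 multiplications (7^4, after padding to 16x16). Strassen reduces 8 recursive multiplications to 7 at each level.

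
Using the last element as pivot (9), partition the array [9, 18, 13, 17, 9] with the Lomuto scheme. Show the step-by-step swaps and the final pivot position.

Lomuto partition with pivot = 9:

Initial array: [9, 18, 13, 17, 9]

arr[0]=9 <= 9: swap with position 0, array becomes [9, 18, 13, 17, 9]
arr[1]=18 > 9: no swap
arr[2]=13 > 9: no swap
arr[3]=17 > 9: no swap

Place pivot at position 1: [9, 9, 13, 17, 18]
Pivot position: 1

After partitioning with pivot 9, the array becomes [9, 9, 13, 17, 18]. The pivot is placed at index 1. All elements to the left of the pivot are <= 9, and all elements to the right are > 9.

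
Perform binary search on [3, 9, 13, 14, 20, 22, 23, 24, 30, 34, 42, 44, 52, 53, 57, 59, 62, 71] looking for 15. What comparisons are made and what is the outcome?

Binary search for 15 in [3, 9, 13, 14, 20, 22, 23, 24, 30, 34, 42, 44, 52, 53, 57, 59, 62, 71]:

lo=0, hi=17, mid=8, arr[mid]=30 -> 30 > 15, search left half
lo=0, hi=7, mid=3, arr[mid]=14 -> 14 < 15, search right half
lo=4, hi=7, mid=5, arr[mid]=22 -> 22 > 15, search left half
lo=4, hi=4, mid=4, arr[mid]=20 -> 20 > 15, search left half
lo=4 > hi=3, target 15 not found

Binary search determines that 15 is not in the array after 4 comparisons. The search space was exhausted without finding the target.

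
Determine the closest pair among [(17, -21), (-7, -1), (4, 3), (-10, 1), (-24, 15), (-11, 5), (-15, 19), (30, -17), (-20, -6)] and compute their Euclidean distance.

Computing all pairwise distances among 9 points:

d((17, -21), (-7, -1)) = 31.241
d((17, -21), (4, 3)) = 27.2947
d((17, -21), (-10, 1)) = 34.8281
d((17, -21), (-24, 15)) = 54.5619
d((17, -21), (-11, 5)) = 38.2099
d((17, -21), (-15, 19)) = 51.225
d((17, -21), (30, -17)) = 13.6015
d((17, -21), (-20, -6)) = 39.9249
d((-7, -1), (4, 3)) = 11.7047
d((-7, -1), (-10, 1)) = 3.6056 <-- minimum
d((-7, -1), (-24, 15)) = 23.3452
d((-7, -1), (-11, 5)) = 7.2111
d((-7, -1), (-15, 19)) = 21.5407
d((-7, -1), (30, -17)) = 40.3113
d((-7, -1), (-20, -6)) = 13.9284
d((4, 3), (-10, 1)) = 14.1421
d((4, 3), (-24, 15)) = 30.4631
d((4, 3), (-11, 5)) = 15.1327
d((4, 3), (-15, 19)) = 24.8395
d((4, 3), (30, -17)) = 32.8024
d((4, 3), (-20, -6)) = 25.632
d((-10, 1), (-24, 15)) = 19.799
d((-10, 1), (-11, 5)) = 4.1231
d((-10, 1), (-15, 19)) = 18.6815
d((-10, 1), (30, -17)) = 43.8634
d((-10, 1), (-20, -6)) = 12.2066
d((-24, 15), (-11, 5)) = 16.4012
d((-24, 15), (-15, 19)) = 9.8489
d((-24, 15), (30, -17)) = 62.7694
d((-24, 15), (-20, -6)) = 21.3776
d((-11, 5), (-15, 19)) = 14.5602
d((-11, 5), (30, -17)) = 46.5296
d((-11, 5), (-20, -6)) = 14.2127
d((-15, 19), (30, -17)) = 57.6281
d((-15, 19), (-20, -6)) = 25.4951
d((30, -17), (-20, -6)) = 51.1957

Closest pair: (-7, -1) and (-10, 1) with distance 3.6056

The closest pair is (-7, -1) and (-10, 1) with Euclidean distance 3.6056. For 9 points, brute-force pairwise comparison is shown above. For large n, the divide-and-conquer algorithm (sort by x, recurse on halves, check the dividing strip) achieves O(n log n).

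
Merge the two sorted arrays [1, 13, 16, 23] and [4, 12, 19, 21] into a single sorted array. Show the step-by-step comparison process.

Merging process:

Compare 1 vs 4: take 1 from left. Merged: [1]
Compare 13 vs 4: take 4 from right. Merged: [1, 4]
Compare 13 vs 12: take 12 from right. Merged: [1, 4, 12]
Compare 13 vs 19: take 13 from left. Merged: [1, 4, 12, 13]
Compare 16 vs 19: take 16 from left. Merged: [1, 4, 12, 13, 16]
Compare 23 vs 19: take 19 from right. Merged: [1, 4, 12, 13, 16, 19]
Compare 23 vs 21: take 21 from right. Merged: [1, 4, 12, 13, 16, 19, 21]
Append remaining from left: [23]. Merged: [1, 4, 12, 13, 16, 19, 21, 23]

Final merged array: [1, 4, 12, 13, 16, 19, 21, 23]
Total comparisons: 7

The merged array is [1, 4, 12, 13, 16, 19, 21, 23], requiring 7 comparisons. The merge step runs in O(n) time where n is the total number of elements.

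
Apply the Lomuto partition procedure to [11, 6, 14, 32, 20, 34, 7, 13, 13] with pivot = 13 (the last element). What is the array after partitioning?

Lomuto partition with pivot = 13:

Initial array: [11, 6, 14, 32, 20, 34, 7, 13, 13]

arr[0]=11 <= 13: swap with position 0, array becomes [11, 6, 14, 32, 20, 34, 7, 13, 13]
arr[1]=6 <= 13: swap with position 1, array becomes [11, 6, 14, 32, 20, 34, 7, 13, 13]
arr[2]=14 > 13: no swap
arr[3]=32 > 13: no swap
arr[4]=20 > 13: no swap
arr[5]=34 > 13: no swap
arr[6]=7 <= 13: swap with position 2, array becomes [11, 6, 7, 32, 20, 34, 14, 13, 13]
arr[7]=13 <= 13: swap with position 3, array becomes [11, 6, 7, 13, 20, 34, 14, 32, 13]

Place pivot at position 4: [11, 6, 7, 13, 13, 34, 14, 32, 20]
Pivot position: 4

After partitioning with pivot 13, the array becomes [11, 6, 7, 13, 13, 34, 14, 32, 20]. The pivot is placed at index 4. All elements to the left of the pivot are <= 13, and all elements to the right are > 13.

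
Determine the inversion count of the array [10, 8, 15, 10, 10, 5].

Finding inversions in [10, 8, 15, 10, 10, 5]:

(0, 1): arr[0]=10 > arr[1]=8
(0, 5): arr[0]=10 > arr[5]=5
(1, 5): arr[1]=8 > arr[5]=5
(2, 3): arr[2]=15 > arr[3]=10
(2, 4): arr[2]=15 > arr[4]=10
(2, 5): arr[2]=15 > arr[5]=5
(3, 5): arr[3]=10 > arr[5]=5
(4, 5): arr[4]=10 > arr[5]=5

Total inversions: 8

The array has 8 inversion(s): (0,1), (0,5), (1,5), (2,3), (2,4), (2,5), (3,5), (4,5). Each pair (i,j) satisfies i < j and arr[i] > arr[j].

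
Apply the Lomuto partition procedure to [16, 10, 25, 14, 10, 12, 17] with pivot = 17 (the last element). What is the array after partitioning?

Lomuto partition with pivot = 17:

Initial array: [16, 10, 25, 14, 10, 12, 17]

arr[0]=16 <= 17: swap with position 0, array becomes [16, 10, 25, 14, 10, 12, 17]
arr[1]=10 <= 17: swap with position 1, array becomes [16, 10, 25, 14, 10, 12, 17]
arr[2]=25 > 17: no swap
arr[3]=14 <= 17: swap with position 2, array becomes [16, 10, 14, 25, 10, 12, 17]
arr[4]=10 <= 17: swap with position 3, array becomes [16, 10, 14, 10, 25, 12, 17]
arr[5]=12 <= 17: swap with position 4, array becomes [16, 10, 14, 10, 12, 25, 17]

Place pivot at position 5: [16, 10, 14, 10, 12, 17, 25]
Pivot position: 5

After partitioning with pivot 17, the array becomes [16, 10, 14, 10, 12, 17, 25]. The pivot is placed at index 5. All elements to the left of the pivot are <= 17, and all elements to the right are > 17.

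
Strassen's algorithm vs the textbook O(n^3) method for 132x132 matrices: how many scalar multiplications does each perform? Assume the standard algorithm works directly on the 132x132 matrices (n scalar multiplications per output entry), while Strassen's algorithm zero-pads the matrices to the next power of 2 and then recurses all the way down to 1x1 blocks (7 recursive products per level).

Matrix multiplication for 132x132 matrices:

Strassen's algorithm requires power-of-2 dimensions. Pad 132x132 to 256x256 (next power of 2).

Standard algorithm: 132^3 = 2299968 multiplications
Strassen's algorithm: 7^(log2(256)) = 7^8 = 5764801 multiplications
Difference: 2299968 - 5764801 = -3464833 (Strassen uses MORE here due to padding overhead — for small or just-over-power-of-2 n, padding can outweigh the per-level savings)

Standard: 2299968 multiplications (132^3). Strassen: 5764801 multiplications (7^8, after padding to 256x256). Strassen reduces 8 recursive multiplications to 7 at each level.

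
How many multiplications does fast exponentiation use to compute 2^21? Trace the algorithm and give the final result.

Computing 2^21 by squaring (build up from 2^1; each line after the first costs one multiplication):

2^1 = 2
2^2 = (2^1)^2 = 2^2 = 4
2^4 = (2^2)^2 = 4^2 = 16
2^5 = 2 * 2^4 = 2 * 16 = 32
2^10 = (2^5)^2 = 32^2 = 1024
2^20 = (2^10)^2 = 1024^2 = 1048576
2^21 = 2 * 2^20 = 2 * 1048576 = 2097152

Result: 2097152
Multiplications needed: 6 (6 lines after 2^1)

2^21 = 2097152. Using exponentiation by squaring, this requires 6 multiplications. The key idea: if the exponent is even, square the half-power; if odd, multiply by the base once.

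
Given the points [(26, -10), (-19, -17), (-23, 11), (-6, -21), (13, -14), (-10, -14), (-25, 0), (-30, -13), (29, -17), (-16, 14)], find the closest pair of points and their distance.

Computing all pairwise distances among 10 points:

d((26, -10), (-19, -17)) = 45.5412
d((26, -10), (-23, 11)) = 53.3104
d((26, -10), (-6, -21)) = 33.8378
d((26, -10), (13, -14)) = 13.6015
d((26, -10), (-10, -14)) = 36.2215
d((26, -10), (-25, 0)) = 51.9711
d((26, -10), (-30, -13)) = 56.0803
d((26, -10), (29, -17)) = 7.6158 <-- minimum
d((26, -10), (-16, 14)) = 48.3735
d((-19, -17), (-23, 11)) = 28.2843
d((-19, -17), (-6, -21)) = 13.6015
d((-19, -17), (13, -14)) = 32.1403
d((-19, -17), (-10, -14)) = 9.4868
d((-19, -17), (-25, 0)) = 18.0278
d((-19, -17), (-30, -13)) = 11.7047
d((-19, -17), (29, -17)) = 48.0
d((-19, -17), (-16, 14)) = 31.1448
d((-23, 11), (-6, -21)) = 36.2353
d((-23, 11), (13, -14)) = 43.8292
d((-23, 11), (-10, -14)) = 28.178
d((-23, 11), (-25, 0)) = 11.1803
d((-23, 11), (-30, -13)) = 25.0
d((-23, 11), (29, -17)) = 59.0593
d((-23, 11), (-16, 14)) = 7.6158 <-- minimum
d((-6, -21), (13, -14)) = 20.2485
d((-6, -21), (-10, -14)) = 8.0623
d((-6, -21), (-25, 0)) = 28.3196
d((-6, -21), (-30, -13)) = 25.2982
d((-6, -21), (29, -17)) = 35.2278
d((-6, -21), (-16, 14)) = 36.4005
d((13, -14), (-10, -14)) = 23.0
d((13, -14), (-25, 0)) = 40.4969
d((13, -14), (-30, -13)) = 43.0116
d((13, -14), (29, -17)) = 16.2788
d((13, -14), (-16, 14)) = 40.3113
d((-10, -14), (-25, 0)) = 20.5183
d((-10, -14), (-30, -13)) = 20.025
d((-10, -14), (29, -17)) = 39.1152
d((-10, -14), (-16, 14)) = 28.6356
d((-25, 0), (-30, -13)) = 13.9284
d((-25, 0), (29, -17)) = 56.6127
d((-25, 0), (-16, 14)) = 16.6433
d((-30, -13), (29, -17)) = 59.1354
d((-30, -13), (-16, 14)) = 30.4138
d((29, -17), (-16, 14)) = 54.6443

Minimum distance: 7.6158 (tie among 2 pairs: (26, -10) and (29, -17); (-23, 11) and (-16, 14))

The minimum Euclidean distance is 7.6158. There is a tie: 2 pairs achieve this minimum — (26, -10) and (29, -17); (-23, 11) and (-16, 14). Any of these is a valid closest pair. For 10 points, brute-force pairwise comparison is shown above. For large n, the divide-and-conquer algorithm (sort by x, recurse on halves, check the dividing strip) achieves O(n log n).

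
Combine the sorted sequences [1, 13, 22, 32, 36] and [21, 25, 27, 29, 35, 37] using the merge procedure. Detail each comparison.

Merging process:

Compare 1 vs 21: take 1 from left. Merged: [1]
Compare 13 vs 21: take 13 from left. Merged: [1, 13]
Compare 22 vs 21: take 21 from right. Merged: [1, 13, 21]
Compare 22 vs 25: take 22 from left. Merged: [1, 13, 21, 22]
Compare 32 vs 25: take 25 from right. Merged: [1, 13, 21, 22, 25]
Compare 32 vs 27: take 27 from right. Merged: [1, 13, 21, 22, 25, 27]
Compare 32 vs 29: take 29 from right. Merged: [1, 13, 21, 22, 25, 27, 29]
Compare 32 vs 35: take 32 from left. Merged: [1, 13, 21, 22, 25, 27, 29, 32]
Compare 36 vs 35: take 35 from right. Merged: [1, 13, 21, 22, 25, 27, 29, 32, 35]
Compare 36 vs 37: take 36 from left. Merged: [1, 13, 21, 22, 25, 27, 29, 32, 35, 36]
Append remaining from right: [37]. Merged: [1, 13, 21, 22, 25, 27, 29, 32, 35, 36, 37]

Final merged array: [1, 13, 21, 22, 25, 27, 29, 32, 35, 36, 37]
Total comparisons: 10

The merged array is [1, 13, 21, 22, 25, 27, 29, 32, 35, 36, 37], requiring 10 comparisons. The merge step runs in O(n) time where n is the total number of elements.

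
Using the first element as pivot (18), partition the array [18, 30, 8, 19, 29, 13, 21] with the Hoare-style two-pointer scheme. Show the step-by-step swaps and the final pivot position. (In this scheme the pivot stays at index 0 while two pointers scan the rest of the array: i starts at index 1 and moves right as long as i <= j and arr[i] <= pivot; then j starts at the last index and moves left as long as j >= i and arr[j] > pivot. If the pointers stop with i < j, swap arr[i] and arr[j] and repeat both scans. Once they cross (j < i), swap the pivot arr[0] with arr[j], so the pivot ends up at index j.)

Hoare-style two-pointer partition with pivot = 18:

Initial array: [18, 30, 8, 19, 29, 13, 21]

Pointers start at i = 1, j = 6.
i stops at index 1 (arr[1]=30 > 18), j stops at index 5 (arr[5]=13 <= 18): swap arr[1] and arr[5], array becomes [18, 13, 8, 19, 29, 30, 21]
i ends at 3, j ends at 2: the pointers have crossed (j < i), so scanning stops.

Swap pivot arr[0] with arr[2] to place pivot at position 2: [8, 13, 18, 19, 29, 30, 21]
Pivot position: 2

After partitioning with pivot 18, the array becomes [8, 13, 18, 19, 29, 30, 21]. The pivot is placed at index 2. All elements to the left of the pivot are <= 18, and all elements to the right are > 18.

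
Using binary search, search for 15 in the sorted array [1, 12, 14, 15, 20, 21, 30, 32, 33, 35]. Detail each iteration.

Binary search for 15 in [1, 12, 14, 15, 20, 21, 30, 32, 33, 35]:

lo=0, hi=9, mid=4, arr[mid]=20 -> 20 > 15, search left half
lo=0, hi=3, mid=1, arr[mid]=12 -> 12 < 15, search right half
lo=2, hi=3, mid=2, arr[mid]=14 -> 14 < 15, search right half
lo=3, hi=3, mid=3, arr[mid]=15 -> Found target at index 3!

Binary search finds 15 at index 3 after 4 comparisons. The search repeatedly halves the search space by comparing with the middle element.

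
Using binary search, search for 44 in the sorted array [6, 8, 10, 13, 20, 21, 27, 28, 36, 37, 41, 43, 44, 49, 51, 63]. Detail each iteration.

Binary search for 44 in [6, 8, 10, 13, 20, 21, 27, 28, 36, 37, 41, 43, 44, 49, 51, 63]:

lo=0, hi=15, mid=7, arr[mid]=28 -> 28 < 44, search right half
lo=8, hi=15, mid=11, arr[mid]=43 -> 43 < 44, search right half
lo=12, hi=15, mid=13, arr[mid]=49 -> 49 > 44, search left half
lo=12, hi=12, mid=12, arr[mid]=44 -> Found target at index 12!

Binary search finds 44 at index 12 after 4 comparisons. The search repeatedly halves the search space by comparing with the middle element.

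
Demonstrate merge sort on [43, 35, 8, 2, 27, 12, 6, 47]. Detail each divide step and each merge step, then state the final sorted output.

Merge sort trace:

Split: [43, 35, 8, 2, 27, 12, 6, 47] -> [43, 35, 8, 2] and [27, 12, 6, 47]
  Split: [43, 35, 8, 2] -> [43, 35] and [8, 2]
    Split: [43, 35] -> [43] and [35]
    Merge: [43] + [35] -> [35, 43]
    Split: [8, 2] -> [8] and [2]
    Merge: [8] + [2] -> [2, 8]
  Merge: [35, 43] + [2, 8] -> [2, 8, 35, 43]
  Split: [27, 12, 6, 47] -> [27, 12] and [6, 47]
    Split: [27, 12] -> [27] and [12]
    Merge: [27] + [12] -> [12, 27]
    Split: [6, 47] -> [6] and [47]
    Merge: [6] + [47] -> [6, 47]
  Merge: [12, 27] + [6, 47] -> [6, 12, 27, 47]
Merge: [2, 8, 35, 43] + [6, 12, 27, 47] -> [2, 6, 8, 12, 27, 35, 43, 47]

Final sorted array: [2, 6, 8, 12, 27, 35, 43, 47]

The merge sort proceeds by recursively splitting the array and merging sorted halves.
After all merges, the sorted array is [2, 6, 8, 12, 27, 35, 43, 47].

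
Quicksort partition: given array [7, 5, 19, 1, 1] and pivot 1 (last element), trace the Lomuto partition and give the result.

Lomuto partition with pivot = 1:

Initial array: [7, 5, 19, 1, 1]

arr[0]=7 > 1: no swap
arr[1]=5 > 1: no swap
arr[2]=19 > 1: no swap
arr[3]=1 <= 1: swap with position 0, array becomes [1, 5, 19, 7, 1]

Place pivot at position 1: [1, 1, 19, 7, 5]
Pivot position: 1

After partitioning with pivot 1, the array becomes [1, 1, 19, 7, 5]. The pivot is placed at index 1. All elements to the left of the pivot are <= 1, and all elements to the right are > 1.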